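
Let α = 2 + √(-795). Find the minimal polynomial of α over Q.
m_α(x) = x^2 - 4x + 799

From α - 2 = √(-795), squaring gives (α - 2)^2 = -795, i.e. α^2 - 4α + 4 = -795, so α^2 - 4α + 799 = 0. The discriminant of x^2 - 4x + 799 is (-4)^2 - 4·(799) = 16 - 3196 = -3180, and 4·(-795) is not a perfect square in Q since -795 is squarefree and ≠ 1. Hence x^2 - 4x + 799 is irreducible over Q and is the minimal polynomial of α.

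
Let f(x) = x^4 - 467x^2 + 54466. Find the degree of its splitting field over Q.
[K : Q] = 4

Solving the quadratic in x^2: x^2 = (467 ± √(467^2 - 4·54466))/2 = (467 ± √225)/2 = (467 ± 15)/2, giving x^2 = 241 or x^2 = 226. So f(x) = (x^2 - 241)(x^2 - 226) and the roots of f are ±√241, ±√226. Hence the splitting field is K = Q(√241, √226). Since 241 and 226 are distinct squarefree integers > 1, their product 54466 is not a perfect square, so √226 ∉ Q(√241). By the tower law [K:Q] = [Q(√241,√226):Q(√241)] · [Q(√241):Q] = 2 · 2 = 4.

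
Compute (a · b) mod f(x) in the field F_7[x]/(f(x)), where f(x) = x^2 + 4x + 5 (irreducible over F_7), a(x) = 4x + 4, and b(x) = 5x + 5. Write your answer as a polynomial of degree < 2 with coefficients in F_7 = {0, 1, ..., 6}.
a · b ≡ 2x + 4 (mod f(x))

Multiply in F_7[x]: a(x)·b(x) = (4x + 4)·(5x + 5) = 6x^2 + 5x + 6. This has degree ≥ 2, so divide by f(x) over F_7: 6x^2 + 5x + 6 = (6)·(x^2 + 4x + 5) + (2x + 4). Hence a·b ≡ 2x + 4 (mod f). (F_7[x]/(f) is a field with 7^2 = 49 elements since f is irreducible of degree 2.)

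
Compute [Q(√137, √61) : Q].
[Q(√137, √61) : Q] = 4

[Q(√137):Q] = 2 (min poly x^2 - 137, irreducible since 137 is squarefree > 1). For the top step, suppose √61 ∈ Q(√137), say √61 = c + d√137 with c, d ∈ Q. Squaring: 61 = c^2 + 137d^2 + 2cd√137. Since √137 ∉ Q this forces 2cd = 0. If d = 0 then √61 = c ∈ Q, contradicting 61 squarefree > 1. If c = 0 then 61 = 137d^2, so 137·61 = (137d)^2 is a perfect square in Q — but 137·61 = 8357 is not a perfect square (since 137 and 61 are distinct squarefree integers). Contradiction. Hence √61 ∉ Q(√137), so x^2 - 61 stays irreducible over Q(√137) and [Q(√137, √61) : Q(√137)] = 2. By the tower law, [Q(√137, √61) : Q] = 2 · 2 = 4.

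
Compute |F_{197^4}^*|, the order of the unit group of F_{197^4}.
|F_{197^4}^*| = 1506138480

F_{197^4} has 197^4 = 1506138481 elements; its multiplicative group consists of all nonzero elements, so |F_{197^4}^*| = 1506138481 - 1 = 1506138480. (It is cyclic since any finite subgroup of the multiplicative group of a field is cyclic.)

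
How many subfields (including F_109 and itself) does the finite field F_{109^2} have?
F_{109^2} has 2 subfields

The subfields of F_{p^n} are exactly the fields F_{p^d} for d | n (each is the fixed field of the unique index-d subgroup of Gal(F_{p^n}/F_p) ≅ Z/nZ). The divisors of n = 2 are {1, 2}, giving 2 subfields: F_{109^1}, F_{109^2}.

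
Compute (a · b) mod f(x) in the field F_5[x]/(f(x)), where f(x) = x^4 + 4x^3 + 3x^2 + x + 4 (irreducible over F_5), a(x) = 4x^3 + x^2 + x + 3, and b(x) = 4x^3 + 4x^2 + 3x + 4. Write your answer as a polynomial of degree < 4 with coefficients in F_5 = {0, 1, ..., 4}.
a · b ≡ 4x^3 + x (mod f(x))

Multiply in F_5[x]: a(x)·b(x) = (4x^3 + x^2 + x + 3)·(4x^3 + 4x^2 + 3x + 4) = x^6 + 4x^2 + 3x + 2. This has degree ≥ 4, so divide by f(x) over F_5: x^6 + 4x^2 + 3x + 2 = (x^2 + x + 3)·(x^4 + 4x^3 + 3x^2 + x + 4) + (4x^3 + x). Hence a·b ≡ 4x^3 + x (mod f). (F_5[x]/(f) is a field with 5^4 = 625 elements since f is irreducible of degree 4.)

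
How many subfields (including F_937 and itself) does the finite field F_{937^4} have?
F_{937^4} has 3 subfields

The subfields of F_{p^n} are exactly the fields F_{p^d} for d | n (each is the fixed field of the unique index-d subgroup of Gal(F_{p^n}/F_p) ≅ Z/nZ). The divisors of n = 4 are {1, 2, 4}, giving 3 subfields: F_{937^1}, F_{937^2}, F_{937^4}.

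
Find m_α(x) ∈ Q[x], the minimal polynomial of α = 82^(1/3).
m_α(x) = x^3 - 82

α satisfies α^3 = 82, so x^3 - 82 annihilates α. By the rational root test, a rational root p/q (in lowest terms) of x^3 - 82 would satisfy p^3 = 82 q^3, forcing q = 1 and p^3 = 82; but 82 is not a perfect cube, contradiction. A monic cubic over Q with no rational root is irreducible (any nontrivial factorization would include a linear factor). Hence x^3 - 82 is the minimal polynomial of α, and in particular [Q(α):Q] = 3.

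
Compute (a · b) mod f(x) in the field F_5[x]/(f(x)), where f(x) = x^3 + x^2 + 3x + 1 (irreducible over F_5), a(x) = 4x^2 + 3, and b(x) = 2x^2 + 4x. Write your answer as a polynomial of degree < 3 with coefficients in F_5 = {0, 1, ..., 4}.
a · b ≡ 4x^2 + 2 (mod f(x))

Multiply in F_5[x]: a(x)·b(x) = (4x^2 + 3)·(2x^2 + 4x) = 3x^4 + x^3 + x^2 + 2x. This has degree ≥ 3, so divide by f(x) over F_5: 3x^4 + x^3 + x^2 + 2x = (3x + 3)·(x^3 + x^2 + 3x + 1) + (4x^2 + 2). Hence a·b ≡ 4x^2 + 2 (mod f). (F_5[x]/(f) is a field with 5^3 = 125 elements since f is irreducible of degree 3.)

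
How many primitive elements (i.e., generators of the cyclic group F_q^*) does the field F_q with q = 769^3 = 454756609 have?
There are φ(454756608) = 146672640 primitive elements

F_q^* is cyclic of order q - 1 = 454756608. A cyclic group of order m has exactly φ(m) generators. Here m = 454756608 = 2^8 · 3^2 · 31 · 6367, so the number of primitive elements is φ(454756608) = 146672640.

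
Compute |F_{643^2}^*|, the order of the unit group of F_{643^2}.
|F_{643^2}^*| = 413448

F_{643^2} has 643^2 = 413449 elements; its multiplicative group consists of all nonzero elements, so |F_{643^2}^*| = 413449 - 1 = 413448. (It is cyclic since any finite subgroup of the multiplicative group of a field is cyclic.)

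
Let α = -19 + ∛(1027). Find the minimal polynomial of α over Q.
m_α(x) = x^3 + 57x^2 + 1083x + 5832

Set β = α + 19 = ∛(1027), so β^3 = 1027. Then (α + 19)^3 - 1027 = 0, i.e. α is a root of g(x) = (x + 19)^3 - 1027 = x^3 + 57x^2 + 1083x + 5832. Since g(x) = h(x + 19) where h(x) = x^3 - 1027, and h is irreducible over Q (because 1027 is not a perfect cube, so h has no rational root, and a monic cubic with no rational root is irreducible), g is also irreducible (irreducibility is preserved under the substitution x → x + 19). Hence m_α(x) = x^3 + 57x^2 + 1083x + 5832.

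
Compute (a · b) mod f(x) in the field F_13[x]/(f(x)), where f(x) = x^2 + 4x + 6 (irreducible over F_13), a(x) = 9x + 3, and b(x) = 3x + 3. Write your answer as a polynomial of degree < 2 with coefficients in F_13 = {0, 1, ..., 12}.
a · b ≡ 6x + 3 (mod f(x))

Multiply in F_13[x]: a(x)·b(x) = (9x + 3)·(3x + 3) = x^2 + 10x + 9. This has degree ≥ 2, so divide by f(x) over F_13: x^2 + 10x + 9 = (1)·(x^2 + 4x + 6) + (6x + 3). Hence a·b ≡ 6x + 3 (mod f). (F_13[x]/(f) is a field with 13^2 = 169 elements since f is irreducible of degree 2.)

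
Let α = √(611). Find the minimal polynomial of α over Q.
m_α(x) = x^2 - 611

α satisfies α^2 - 611 = 0, so x^2 - 611 annihilates α. Since d = 611 is squarefree and ≠ 1, it is not a perfect square in Q, so x^2 - 611 has no rational root and is therefore irreducible over Q (a degree-2 polynomial over a field is irreducible iff it has no root). Hence m_α(x) = x^2 - 611.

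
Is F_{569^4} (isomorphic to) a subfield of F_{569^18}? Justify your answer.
No: F_{569^4} is not a subfield of F_{569^18}

F_{p^m} embeds in F_{p^n} iff m | n. Here 4 ∤ 18 (since 18 = 4·4 + 2 with remainder 2 ≠ 0), so F_{569^4} is not a subfield of F_{569^18}. Equivalently: if it were, the tower law would give 4 = [F_{569^4}:F_569] dividing [F_{569^18}:F_569] = 18, contradiction.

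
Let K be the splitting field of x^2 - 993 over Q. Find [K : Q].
[K : Q] = 2

f(x) = x^2 - 993 factors as (x - √993)(x + √993). The splitting field is K = Q(√993). Since 993 is squarefree and > 1, it is not a perfect square, so x^2 - 993 is irreducible over Q and [Q(√993) : Q] = 2. Hence [K : Q] = 2.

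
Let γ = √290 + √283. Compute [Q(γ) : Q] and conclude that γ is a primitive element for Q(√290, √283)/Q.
[Q(γ) : Q] = 4 (equivalently, Q(γ) = Q(√290, √283))

Obviously Q(γ) ⊆ Q(√290, √283), and [Q(√290, √283):Q] = 4 (since 290, 283 are distinct squarefree integers > 1 with 82070 not a perfect square). To show equality we compute the minimal polynomial of γ. From γ = √290 + √283: γ^2 = 290 + 2√(82070) + 283 = 573 + 2√(82070), so γ^2 - 573 = 2√(82070); squaring, (γ^2 - 573)^2 = 4·82070, i.e. γ^4 - 1146γ^2 + 328329 - 328280 = 0, i.e. γ^4 - 1146γ^2 + 49 = 0. So γ is a root of x^4 - 1146x^2 + 49. This polynomial is irreducible over Q: it has no rational root (each ±√290 ± √283 is irrational), and any factorization into two quadratics over Q would force √(82070) ∈ Q (pairing opposite roots) or √290, √283 ∈ Q (other pairings), all impossible. Hence [Q(γ):Q] = 4 = [Q(√290, √283):Q], so Q(γ) = Q(√290, √283).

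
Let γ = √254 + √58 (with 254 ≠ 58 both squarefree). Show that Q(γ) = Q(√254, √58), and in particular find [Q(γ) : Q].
[Q(γ) : Q] = 4 (equivalently, Q(γ) = Q(√254, √58))

Obviously Q(γ) ⊆ Q(√254, √58), and [Q(√254, √58):Q] = 4 (since 254, 58 are distinct squarefree integers > 1 with 14732 not a perfect square). To show equality we compute the minimal polynomial of γ. From γ = √254 + √58: γ^2 = 254 + 2√(14732) + 58 = 312 + 2√(14732), so γ^2 - 312 = 2√(14732); squaring, (γ^2 - 312)^2 = 4·14732, i.e. γ^4 - 624γ^2 + 97344 - 58928 = 0, i.e. γ^4 - 624γ^2 + 38416 = 0. So γ is a root of x^4 - 624x^2 + 38416. This polynomial is irreducible over Q: it has no rational root (each ±√254 ± √58 is irrational), and any factorization into two quadratics over Q would force √(14732) ∈ Q (pairing opposite roots) or √254, √58 ∈ Q (other pairings), all impossible. Hence [Q(γ):Q] = 4 = [Q(√254, √58):Q], so Q(γ) = Q(√254, √58).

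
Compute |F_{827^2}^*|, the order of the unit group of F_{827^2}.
|F_{827^2}^*| = 683928

F_{827^2} has 827^2 = 683929 elements; its multiplicative group consists of all nonzero elements, so |F_{827^2}^*| = 683929 - 1 = 683928. (It is cyclic since any finite subgroup of the multiplicative group of a field is cyclic.)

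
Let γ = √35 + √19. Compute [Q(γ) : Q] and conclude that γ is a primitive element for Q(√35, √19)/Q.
[Q(γ) : Q] = 4 (equivalently, Q(γ) = Q(√35, √19))

Obviously Q(γ) ⊆ Q(√35, √19), and [Q(√35, √19):Q] = 4 (since 35, 19 are distinct squarefree integers > 1 with 665 not a perfect square). To show equality we compute the minimal polynomial of γ. From γ = √35 + √19: γ^2 = 35 + 2√(665) + 19 = 54 + 2√(665), so γ^2 - 54 = 2√(665); squaring, (γ^2 - 54)^2 = 4·665, i.e. γ^4 - 108γ^2 + 2916 - 2660 = 0, i.e. γ^4 - 108γ^2 + 256 = 0. So γ is a root of x^4 - 108x^2 + 256. This polynomial is irreducible over Q: it has no rational root (each ±√35 ± √19 is irrational), and any factorization into two quadratics over Q would force √(665) ∈ Q (pairing opposite roots) or √35, √19 ∈ Q (other pairings), all impossible. Hence [Q(γ):Q] = 4 = [Q(√35, √19):Q], so Q(γ) = Q(√35, √19).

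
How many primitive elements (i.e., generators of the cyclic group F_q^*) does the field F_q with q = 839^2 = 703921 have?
There are φ(703920) = 160512 primitive elements

F_q^* is cyclic of order q - 1 = 703920. A cyclic group of order m has exactly φ(m) generators. Here m = 703920 = 2^4 · 3 · 5 · 7 · 419, so the number of primitive elements is φ(703920) = 160512.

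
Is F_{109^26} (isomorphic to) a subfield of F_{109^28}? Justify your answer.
No: F_{109^26} is not a subfield of F_{109^28}

F_{p^m} embeds in F_{p^n} iff m | n. Here 26 ∤ 28 (since 28 = 1·26 + 2 with remainder 2 ≠ 0), so F_{109^26} is not a subfield of F_{109^28}. Equivalently: if it were, the tower law would give 26 = [F_{109^26}:F_109] dividing [F_{109^28}:F_109] = 28, contradiction.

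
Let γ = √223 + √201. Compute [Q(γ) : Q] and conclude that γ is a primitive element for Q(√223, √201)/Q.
[Q(γ) : Q] = 4 (equivalently, Q(γ) = Q(√223, √201))

Obviously Q(γ) ⊆ Q(√223, √201), and [Q(√223, √201):Q] = 4 (since 223, 201 are distinct squarefree integers > 1 with 44823 not a perfect square). To show equality we compute the minimal polynomial of γ. From γ = √223 + √201: γ^2 = 223 + 2√(44823) + 201 = 424 + 2√(44823), so γ^2 - 424 = 2√(44823); squaring, (γ^2 - 424)^2 = 4·44823, i.e. γ^4 - 848γ^2 + 179776 - 179292 = 0, i.e. γ^4 - 848γ^2 + 484 = 0. So γ is a root of x^4 - 848x^2 + 484. This polynomial is irreducible over Q: it has no rational root (each ±√223 ± √201 is irrational), and any factorization into two quadratics over Q would force √(44823) ∈ Q (pairing opposite roots) or √223, √201 ∈ Q (other pairings), all impossible. Hence [Q(γ):Q] = 4 = [Q(√223, √201):Q], so Q(γ) = Q(√223, √201).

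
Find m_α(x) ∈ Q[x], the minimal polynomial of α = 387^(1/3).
m_α(x) = x^3 - 387

α satisfies α^3 = 387, so x^3 - 387 annihilates α. By the rational root test, a rational root p/q (in lowest terms) of x^3 - 387 would satisfy p^3 = 387 q^3, forcing q = 1 and p^3 = 387; but 387 is not a perfect cube, contradiction. A monic cubic over Q with no rational root is irreducible (any nontrivial factorization would include a linear factor). Hence x^3 - 387 is the minimal polynomial of α, and in particular [Q(α):Q] = 3.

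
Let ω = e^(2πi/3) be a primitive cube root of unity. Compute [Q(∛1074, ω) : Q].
[Q(∛1074, ω) : Q] = 6

[Q(∛1074):Q] = 3 (min poly x^3 - 1074, irreducible since 1074 is not a perfect cube). [Q(ω):Q] = 2 (min poly x^2 + x + 1). Since Q(∛1074) ⊂ R and ω ∉ R, we have ω ∉ Q(∛1074), so x^2 + x + 1 remains irreducible over Q(∛1074) and [Q(∛1074, ω) : Q(∛1074)] = 2. By the tower law, [Q(∛1074, ω) : Q] = 3 · 2 = 6. (In fact Q(∛1074, ω) is the splitting field of x^3 - 1074 over Q.)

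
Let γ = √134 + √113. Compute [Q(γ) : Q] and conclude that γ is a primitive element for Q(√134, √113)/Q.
[Q(γ) : Q] = 4 (equivalently, Q(γ) = Q(√134, √113))

Obviously Q(γ) ⊆ Q(√134, √113), and [Q(√134, √113):Q] = 4 (since 134, 113 are distinct squarefree integers > 1 with 15142 not a perfect square). To show equality we compute the minimal polynomial of γ. From γ = √134 + √113: γ^2 = 134 + 2√(15142) + 113 = 247 + 2√(15142), so γ^2 - 247 = 2√(15142); squaring, (γ^2 - 247)^2 = 4·15142, i.e. γ^4 - 494γ^2 + 61009 - 60568 = 0, i.e. γ^4 - 494γ^2 + 441 = 0. So γ is a root of x^4 - 494x^2 + 441. This polynomial is irreducible over Q: it has no rational root (each ±√134 ± √113 is irrational), and any factorization into two quadratics over Q would force √(15142) ∈ Q (pairing opposite roots) or √134, √113 ∈ Q (other pairings), all impossible. Hence [Q(γ):Q] = 4 = [Q(√134, √113):Q], so Q(γ) = Q(√134, √113).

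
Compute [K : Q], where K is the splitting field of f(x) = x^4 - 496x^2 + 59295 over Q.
[K : Q] = 4

Solving the quadratic in x^2: x^2 = (496 ± √(496^2 - 4·59295))/2 = (496 ± √8836)/2 = (496 ± 94)/2, giving x^2 = 295 or x^2 = 201. So f(x) = (x^2 - 295)(x^2 - 201) and the roots of f are ±√295, ±√201. Hence the splitting field is K = Q(√295, √201). Since 295 and 201 are distinct squarefree integers > 1, their product 59295 is not a perfect square, so √201 ∉ Q(√295). By the tower law [K:Q] = [Q(√295,√201):Q(√295)] · [Q(√295):Q] = 2 · 2 = 4.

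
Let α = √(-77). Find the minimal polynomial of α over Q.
m_α(x) = x^2 + 77

α satisfies α^2 + 77 = 0, so x^2 + 77 annihilates α. Since d = -77 is squarefree and ≠ 1, it is not a perfect square in Q, so x^2 + 77 has no rational root and is therefore irreducible over Q (a degree-2 polynomial over a field is irreducible iff it has no root). Hence m_α(x) = x^2 + 77.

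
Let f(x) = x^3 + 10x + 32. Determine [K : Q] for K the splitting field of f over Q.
[K : Q] = 6

By the rational root test, any rational root of the monic integer polynomial f(x) = x^3 + 10x + 32 must be an integer dividing the constant term 32, i.e. one of ±{1, 2, 4, 8, 16, 32}. Evaluating: f(1) = 43, f(-1) = 21, f(2) = 60, f(-2) = 4, f(4) = 136, f(-4) = -72, f(8) = 624, f(-8) = -560, f(16) = 4288, f(-16) = -4224, f(32) = 33120, f(-32) = -33056; none is 0, so f has no rational root and is therefore irreducible over Q (a cubic with no linear factor over a field is irreducible). For an irreducible cubic, the Galois group is A_3 or S_3 according as the discriminant disc(f) = -4a^3 - 27b^2 = -4·(10)^3 - 27·(32)^2 = -31648 is or is not a square in Q. Here disc(f) = -31648 is not a perfect square in Q, so the Galois group of f over Q is not contained in A_3 and must be all of S_3. The splitting field has degree |S_3| = 6 over Q, so [K : Q] = 6.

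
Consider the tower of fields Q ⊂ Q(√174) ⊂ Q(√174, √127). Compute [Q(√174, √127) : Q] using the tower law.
[Q(√174, √127) : Q] = 4

[Q(√174):Q] = 2 (min poly x^2 - 174, irreducible since 174 is squarefree > 1). For the top step, suppose √127 ∈ Q(√174), say √127 = c + d√174 with c, d ∈ Q. Squaring: 127 = c^2 + 174d^2 + 2cd√174. Since √174 ∉ Q this forces 2cd = 0. If d = 0 then √127 = c ∈ Q, contradicting 127 squarefree > 1. If c = 0 then 127 = 174d^2, so 174·127 = (174d)^2 is a perfect square in Q — but 174·127 = 22098 is not a perfect square (since 174 and 127 are distinct squarefree integers). Contradiction. Hence √127 ∉ Q(√174), so x^2 - 127 stays irreducible over Q(√174) and [Q(√174, √127) : Q(√174)] = 2. By the tower law, [Q(√174, √127) : Q] = 2 · 2 = 4.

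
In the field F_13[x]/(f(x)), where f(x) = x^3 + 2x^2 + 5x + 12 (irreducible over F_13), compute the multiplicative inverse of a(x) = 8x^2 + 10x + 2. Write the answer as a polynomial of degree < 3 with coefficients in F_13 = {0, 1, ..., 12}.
a(x)^(-1) ≡ 7x^2 + 10x + 1 (mod f(x))

Since f is irreducible over F_13, F_13[x]/(f) is a field and a(x) ≠ 0 has an inverse. Apply the extended Euclidean algorithm to f(x) and a(x) in F_13[x]: f(x) = (5x + 7)·a(x) + (3x + 11);  a(x) = (7x + 8)·(3x + 11) + (5). The last nonzero remainder is the constant 5 = gcd(f, a) in F_13. Back-substituting through the division chain expresses 5 = s(x)·a(x) + t(x)·f(x) with s(x) ≡ 9x^2 + 11x + 5 (mod f), so (9x^2 + 11x + 5)·a(x) ≡ 5 (mod f). Multiplying by 5^(-1) ≡ 8 in F_13 gives a(x)^(-1) ≡ 8·(9x^2 + 11x + 5) ≡ 7x^2 + 10x + 1 (mod f). Check: (8x^2 + 10x + 2)·(7x^2 + 10x + 1) = 4x^4 + 7x^3 + 5x^2 + 4x + 2 ≡ 1 (mod x^3 + 2x^2 + 5x + 12).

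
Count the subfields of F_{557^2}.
F_{557^2} has 2 subfields

The subfields of F_{p^n} are exactly the fields F_{p^d} for d | n (each is the fixed field of the unique index-d subgroup of Gal(F_{p^n}/F_p) ≅ Z/nZ). The divisors of n = 2 are {1, 2}, giving 2 subfields: F_{557^1}, F_{557^2}.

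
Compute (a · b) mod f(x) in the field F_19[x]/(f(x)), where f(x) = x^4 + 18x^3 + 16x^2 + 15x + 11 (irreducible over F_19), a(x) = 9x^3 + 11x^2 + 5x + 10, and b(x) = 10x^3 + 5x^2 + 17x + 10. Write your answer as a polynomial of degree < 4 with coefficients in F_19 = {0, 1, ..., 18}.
a · b ≡ 9x^3 + 8x^2 + 9x + 14 (mod f(x))

Multiply in F_19[x]: a(x)·b(x) = (9x^3 + 11x^2 + 5x + 10)·(10x^3 + 5x^2 + 17x + 10) = 14x^6 + 3x^5 + 11x^4 + 3x^3 + 17x^2 + 11x + 5. This has degree ≥ 4, so divide by f(x) over F_19: 14x^6 + 3x^5 + 11x^4 + 3x^3 + 17x^2 + 11x + 5 = (14x^2 + 17x + 13)·(x^4 + 18x^3 + 16x^2 + 15x + 11) + (9x^3 + 8x^2 + 9x + 14). Hence a·b ≡ 9x^3 + 8x^2 + 9x + 14 (mod f). (F_19[x]/(f) is a field with 19^4 = 130321 elements since f is irreducible of degree 4.)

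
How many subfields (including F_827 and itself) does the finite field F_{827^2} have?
F_{827^2} has 2 subfields

The subfields of F_{p^n} are exactly the fields F_{p^d} for d | n (each is the fixed field of the unique index-d subgroup of Gal(F_{p^n}/F_p) ≅ Z/nZ). The divisors of n = 2 are {1, 2}, giving 2 subfields: F_{827^1}, F_{827^2}.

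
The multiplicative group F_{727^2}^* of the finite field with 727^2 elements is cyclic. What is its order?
|F_{727^2}^*| = 528528

F_{727^2} has 727^2 = 528529 elements; its multiplicative group consists of all nonzero elements, so |F_{727^2}^*| = 528529 - 1 = 528528. (It is cyclic since any finite subgroup of the multiplicative group of a field is cyclic.)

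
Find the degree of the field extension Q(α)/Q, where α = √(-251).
[Q(α):Q] = 2

[Q(α):Q] equals the degree of the minimal polynomial of α. Here α^2 = -251 and x^2 + 251 is irreducible (d = -251 is squarefree, ≠ 1, hence not a square), so deg(m_α) = 2. Thus [Q(α):Q] = 2.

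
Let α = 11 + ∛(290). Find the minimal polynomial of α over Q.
m_α(x) = x^3 - 33x^2 + 363x - 1621

Set β = α - 11 = ∛(290), so β^3 = 290. Then (α - 11)^3 - 290 = 0, i.e. α is a root of g(x) = (x - 11)^3 - 290 = x^3 - 33x^2 + 363x - 1621. Since g(x) = h(x - 11) where h(x) = x^3 - 290, and h is irreducible over Q (because 290 is not a perfect cube, so h has no rational root, and a monic cubic with no rational root is irreducible), g is also irreducible (irreducibility is preserved under the substitution x → x - 11). Hence m_α(x) = x^3 - 33x^2 + 363x - 1621.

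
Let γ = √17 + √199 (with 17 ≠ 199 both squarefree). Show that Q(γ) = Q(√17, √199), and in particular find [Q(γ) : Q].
[Q(γ) : Q] = 4 (equivalently, Q(γ) = Q(√17, √199))

Obviously Q(γ) ⊆ Q(√17, √199), and [Q(√17, √199):Q] = 4 (since 17, 199 are distinct squarefree integers > 1 with 3383 not a perfect square). To show equality we compute the minimal polynomial of γ. From γ = √17 + √199: γ^2 = 17 + 2√(3383) + 199 = 216 + 2√(3383), so γ^2 - 216 = 2√(3383); squaring, (γ^2 - 216)^2 = 4·3383, i.e. γ^4 - 432γ^2 + 46656 - 13532 = 0, i.e. γ^4 - 432γ^2 + 33124 = 0. So γ is a root of x^4 - 432x^2 + 33124. This polynomial is irreducible over Q: it has no rational root (each ±√17 ± √199 is irrational), and any factorization into two quadratics over Q would force √(3383) ∈ Q (pairing opposite roots) or √17, √199 ∈ Q (other pairings), all impossible. Hence [Q(γ):Q] = 4 = [Q(√17, √199):Q], so Q(γ) = Q(√17, √199).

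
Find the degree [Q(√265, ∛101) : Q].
[Q(√265, ∛101) : Q] = 6

Let L = Q(√265, ∛101). Since Q(√265) ⊂ L and [Q(√265):Q] = 2, the tower law gives 2 | [L:Q]. Likewise Q(∛101) ⊂ L with [Q(∛101):Q] = 3 (because 101 is not a perfect cube), so 3 | [L:Q]. As gcd(2,3) = 1, [L:Q] is divisible by 6. Conversely L is generated over Q by √265 and ∛101, so [L:Q] ≤ 2·3 = 6. Therefore [Q(√265, ∛101) : Q] = 6.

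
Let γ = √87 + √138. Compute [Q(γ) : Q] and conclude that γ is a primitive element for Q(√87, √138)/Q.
[Q(γ) : Q] = 4 (equivalently, Q(γ) = Q(√87, √138))

Obviously Q(γ) ⊆ Q(√87, √138), and [Q(√87, √138):Q] = 4 (since 87, 138 are distinct squarefree integers > 1 with 12006 not a perfect square). To show equality we compute the minimal polynomial of γ. From γ = √87 + √138: γ^2 = 87 + 2√(12006) + 138 = 225 + 2√(12006), so γ^2 - 225 = 2√(12006); squaring, (γ^2 - 225)^2 = 4·12006, i.e. γ^4 - 450γ^2 + 50625 - 48024 = 0, i.e. γ^4 - 450γ^2 + 2601 = 0. So γ is a root of x^4 - 450x^2 + 2601. This polynomial is irreducible over Q: it has no rational root (each ±√87 ± √138 is irrational), and any factorization into two quadratics over Q would force √(12006) ∈ Q (pairing opposite roots) or √87, √138 ∈ Q (other pairings), all impossible. Hence [Q(γ):Q] = 4 = [Q(√87, √138):Q], so Q(γ) = Q(√87, √138).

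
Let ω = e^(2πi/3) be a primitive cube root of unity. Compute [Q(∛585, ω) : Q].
[Q(∛585, ω) : Q] = 6

[Q(∛585):Q] = 3 (min poly x^3 - 585, irreducible since 585 is not a perfect cube). [Q(ω):Q] = 2 (min poly x^2 + x + 1). Since Q(∛585) ⊂ R and ω ∉ R, we have ω ∉ Q(∛585), so x^2 + x + 1 remains irreducible over Q(∛585) and [Q(∛585, ω) : Q(∛585)] = 2. By the tower law, [Q(∛585, ω) : Q] = 3 · 2 = 6. (In fact Q(∛585, ω) is the splitting field of x^3 - 585 over Q.)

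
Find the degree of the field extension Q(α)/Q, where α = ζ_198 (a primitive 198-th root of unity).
[Q(α):Q] = 60

The minimal polynomial of ζ_198 over Q is the 198-th cyclotomic polynomial Φ_198(x), which is irreducible over Q and has degree φ(198) = 60. Hence [Q(α):Q] = φ(198) = 60.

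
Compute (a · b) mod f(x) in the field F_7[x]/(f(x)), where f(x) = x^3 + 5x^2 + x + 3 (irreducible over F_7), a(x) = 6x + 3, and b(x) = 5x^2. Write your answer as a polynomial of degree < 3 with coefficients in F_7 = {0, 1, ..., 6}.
a · b ≡ 5x^2 + 5x + 1 (mod f(x))

Multiply in F_7[x]: a(x)·b(x) = (6x + 3)·(5x^2) = 2x^3 + x^2. This has degree ≥ 3, so divide by f(x) over F_7: 2x^3 + x^2 = (2)·(x^3 + 5x^2 + x + 3) + (5x^2 + 5x + 1). Hence a·b ≡ 5x^2 + 5x + 1 (mod f). (F_7[x]/(f) is a field with 7^3 = 343 elements since f is irreducible of degree 3.)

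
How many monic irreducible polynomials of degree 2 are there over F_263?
There are 34453 monic irreducible polynomials of degree 2 over F_263

Each element of F_{263^2} that lies in no proper subfield is a root of exactly one monic irreducible of degree 2 over F_263, and each such polynomial has 2 distinct roots in F_{263^2}. By Möbius inversion the count is N_263(2) = (1/2) Σ_{d|2} μ(2/d) · 263^d = (1/2)(μ(2)·263^1 + μ(1)·263^2) = 68906/2 = 34453.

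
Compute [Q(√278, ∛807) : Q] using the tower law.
[Q(√278, ∛807) : Q] = 6

Let L = Q(√278, ∛807). Since Q(√278) ⊂ L and [Q(√278):Q] = 2, the tower law gives 2 | [L:Q]. Likewise Q(∛807) ⊂ L with [Q(∛807):Q] = 3 (because 807 is not a perfect cube), so 3 | [L:Q]. As gcd(2,3) = 1, [L:Q] is divisible by 6. Conversely L is generated over Q by √278 and ∛807, so [L:Q] ≤ 2·3 = 6. Therefore [Q(√278, ∛807) : Q] = 6.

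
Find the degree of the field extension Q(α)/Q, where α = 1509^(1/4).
[Q(α):Q] = 4

α is a root of x^4 - 1509. By Eisenstein's criterion at the prime p = 3 (which divides the constant term 1509 but p^2 = 9 does not, since 1509 is squarefree), x^4 - 1509 is irreducible over Q. Hence [Q(α):Q] = 4.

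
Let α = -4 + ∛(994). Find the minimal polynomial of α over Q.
m_α(x) = x^3 + 12x^2 + 48x - 930

Set β = α + 4 = ∛(994), so β^3 = 994. Then (α + 4)^3 - 994 = 0, i.e. α is a root of g(x) = (x + 4)^3 - 994 = x^3 + 12x^2 + 48x - 930. Since g(x) = h(x + 4) where h(x) = x^3 - 994, and h is irreducible over Q (because 994 is not a perfect cube, so h has no rational root, and a monic cubic with no rational root is irreducible), g is also irreducible (irreducibility is preserved under the substitution x → x + 4). Hence m_α(x) = x^3 + 12x^2 + 48x - 930.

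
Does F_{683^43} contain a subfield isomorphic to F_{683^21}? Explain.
No: F_{683^21} is not a subfield of F_{683^43}

F_{p^m} embeds in F_{p^n} iff m | n. Here 21 ∤ 43 (since 43 = 2·21 + 1 with remainder 1 ≠ 0), so F_{683^21} is not a subfield of F_{683^43}. Equivalently: if it were, the tower law would give 21 = [F_{683^21}:F_683] dividing [F_{683^43}:F_683] = 43, contradiction.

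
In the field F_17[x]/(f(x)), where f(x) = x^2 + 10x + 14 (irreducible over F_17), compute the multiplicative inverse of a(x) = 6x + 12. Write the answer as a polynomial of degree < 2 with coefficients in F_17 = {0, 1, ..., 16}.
a(x)^(-1) ≡ 10x + 12 (mod f(x))

Since f is irreducible over F_17, F_17[x]/(f) is a field and a(x) ≠ 0 has an inverse. Apply the extended Euclidean algorithm to f(x) and a(x) in F_17[x]: f(x) = (3x + 7)·a(x) + (15). The last nonzero remainder is the constant 15 = gcd(f, a) in F_17. Back-substituting through the division chain expresses 15 = s(x)·a(x) + t(x)·f(x) with s(x) ≡ 14x + 10 (mod f), so (14x + 10)·a(x) ≡ 15 (mod f). Multiplying by 15^(-1) ≡ 8 in F_17 gives a(x)^(-1) ≡ 8·(14x + 10) ≡ 10x + 12 (mod f). Check: (6x + 12)·(10x + 12) = 9x^2 + 5x + 8 ≡ 1 (mod x^2 + 10x + 14).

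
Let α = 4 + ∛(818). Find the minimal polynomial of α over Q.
m_α(x) = x^3 - 12x^2 + 48x - 882

Set β = α - 4 = ∛(818), so β^3 = 818. Then (α - 4)^3 - 818 = 0, i.e. α is a root of g(x) = (x - 4)^3 - 818 = x^3 - 12x^2 + 48x - 882. Since g(x) = h(x - 4) where h(x) = x^3 - 818, and h is irreducible over Q (because 818 is not a perfect cube, so h has no rational root, and a monic cubic with no rational root is irreducible), g is also irreducible (irreducibility is preserved under the substitution x → x - 4). Hence m_α(x) = x^3 - 12x^2 + 48x - 882.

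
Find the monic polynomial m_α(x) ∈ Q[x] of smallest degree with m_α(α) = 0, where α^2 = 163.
m_α(x) = x^2 - 163

α satisfies α^2 - 163 = 0, so x^2 - 163 annihilates α. Since d = 163 is squarefree and ≠ 1, it is not a perfect square in Q, so x^2 - 163 has no rational root and is therefore irreducible over Q (a degree-2 polynomial over a field is irreducible iff it has no root). Hence m_α(x) = x^2 - 163.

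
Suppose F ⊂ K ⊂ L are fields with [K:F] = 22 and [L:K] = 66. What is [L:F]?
[L:F] = 1452

The tower law says that for any tower of field extensions F ⊂ K ⊂ L with finite degrees, [L:F] = [L:K] · [K:F]. Here this gives [L:F] = 66 · 22 = 1452.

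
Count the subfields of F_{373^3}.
F_{373^3} has 2 subfields

The subfields of F_{p^n} are exactly the fields F_{p^d} for d | n (each is the fixed field of the unique index-d subgroup of Gal(F_{p^n}/F_p) ≅ Z/nZ). The divisors of n = 3 are {1, 3}, giving 2 subfields: F_{373^1}, F_{373^3}.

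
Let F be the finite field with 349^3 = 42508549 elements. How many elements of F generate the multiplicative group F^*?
There are φ(42508548) = 12954816 primitive elements

F_q^* is cyclic of order q - 1 = 42508548. A cyclic group of order m has exactly φ(m) generators. Here m = 42508548 = 2^2 · 3^2 · 19 · 29 · 2143, so the number of primitive elements is φ(42508548) = 12954816.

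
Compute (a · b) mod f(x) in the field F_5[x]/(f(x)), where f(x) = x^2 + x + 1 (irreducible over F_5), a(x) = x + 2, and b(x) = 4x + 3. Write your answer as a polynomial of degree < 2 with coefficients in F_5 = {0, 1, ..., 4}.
a · b ≡ 2x + 2 (mod f(x))

Multiply in F_5[x]: a(x)·b(x) = (x + 2)·(4x + 3) = 4x^2 + x + 1. This has degree ≥ 2, so divide by f(x) over F_5: 4x^2 + x + 1 = (4)·(x^2 + x + 1) + (2x + 2). Hence a·b ≡ 2x + 2 (mod f). (F_5[x]/(f) is a field with 5^2 = 25 elements since f is irreducible of degree 2.)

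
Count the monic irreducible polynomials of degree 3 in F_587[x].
There are 67420472 monic irreducible polynomials of degree 3 over F_587

Each element of F_{587^3} that lies in no proper subfield is a root of exactly one monic irreducible of degree 3 over F_587, and each such polynomial has 3 distinct roots in F_{587^3}. By Möbius inversion the count is N_587(3) = (1/3) Σ_{d|3} μ(3/d) · 587^d = (1/3)(μ(3)·587^1 + μ(1)·587^3) = 202261416/3 = 67420472.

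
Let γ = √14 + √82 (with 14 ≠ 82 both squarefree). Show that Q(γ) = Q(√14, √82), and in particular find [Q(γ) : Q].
[Q(γ) : Q] = 4 (equivalently, Q(γ) = Q(√14, √82))

Obviously Q(γ) ⊆ Q(√14, √82), and [Q(√14, √82):Q] = 4 (since 14, 82 are distinct squarefree integers > 1 with 1148 not a perfect square). To show equality we compute the minimal polynomial of γ. From γ = √14 + √82: γ^2 = 14 + 2√(1148) + 82 = 96 + 2√(1148), so γ^2 - 96 = 2√(1148); squaring, (γ^2 - 96)^2 = 4·1148, i.e. γ^4 - 192γ^2 + 9216 - 4592 = 0, i.e. γ^4 - 192γ^2 + 4624 = 0. So γ is a root of x^4 - 192x^2 + 4624. This polynomial is irreducible over Q: it has no rational root (each ±√14 ± √82 is irrational), and any factorization into two quadratics over Q would force √(1148) ∈ Q (pairing opposite roots) or √14, √82 ∈ Q (other pairings), all impossible. Hence [Q(γ):Q] = 4 = [Q(√14, √82):Q], so Q(γ) = Q(√14, √82).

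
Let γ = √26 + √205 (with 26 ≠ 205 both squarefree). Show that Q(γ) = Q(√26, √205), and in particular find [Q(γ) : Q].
[Q(γ) : Q] = 4 (equivalently, Q(γ) = Q(√26, √205))

Obviously Q(γ) ⊆ Q(√26, √205), and [Q(√26, √205):Q] = 4 (since 26, 205 are distinct squarefree integers > 1 with 5330 not a perfect square). To show equality we compute the minimal polynomial of γ. From γ = √26 + √205: γ^2 = 26 + 2√(5330) + 205 = 231 + 2√(5330), so γ^2 - 231 = 2√(5330); squaring, (γ^2 - 231)^2 = 4·5330, i.e. γ^4 - 462γ^2 + 53361 - 21320 = 0, i.e. γ^4 - 462γ^2 + 32041 = 0. So γ is a root of x^4 - 462x^2 + 32041. This polynomial is irreducible over Q: it has no rational root (each ±√26 ± √205 is irrational), and any factorization into two quadratics over Q would force √(5330) ∈ Q (pairing opposite roots) or √26, √205 ∈ Q (other pairings), all impossible. Hence [Q(γ):Q] = 4 = [Q(√26, √205):Q], so Q(γ) = Q(√26, √205).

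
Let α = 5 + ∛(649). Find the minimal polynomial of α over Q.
m_α(x) = x^3 - 15x^2 + 75x - 774

Set β = α - 5 = ∛(649), so β^3 = 649. Then (α - 5)^3 - 649 = 0, i.e. α is a root of g(x) = (x - 5)^3 - 649 = x^3 - 15x^2 + 75x - 774. Since g(x) = h(x - 5) where h(x) = x^3 - 649, and h is irreducible over Q (because 649 is not a perfect cube, so h has no rational root, and a monic cubic with no rational root is irreducible), g is also irreducible (irreducibility is preserved under the substitution x → x - 5). Hence m_α(x) = x^3 - 15x^2 + 75x - 774.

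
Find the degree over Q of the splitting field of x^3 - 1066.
[K : Q] = 6

The roots of x^3 - 1066 are ∛1066, ω∛1066, ω^2∛1066 where ω = e^(2πi/3) is a primitive cube root of unity, so K = Q(∛1066, ω). Now [Q(∛1066):Q] = 3 (since 1066 is not a perfect cube, x^3 - 1066 is irreducible) and [Q(ω):Q] = 2. Both 2 and 3 divide [K:Q], and [K:Q] ≤ 3·2 = 6, so [K:Q] = 6. (Equivalently: Q(∛1066) ⊂ R but ω ∉ R, so [K : Q(∛1066)] = 2.)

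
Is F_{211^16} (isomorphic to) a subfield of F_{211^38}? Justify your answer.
No: F_{211^16} is not a subfield of F_{211^38}

F_{p^m} embeds in F_{p^n} iff m | n. Here 16 ∤ 38 (since 38 = 2·16 + 6 with remainder 6 ≠ 0), so F_{211^16} is not a subfield of F_{211^38}. Equivalently: if it were, the tower law would give 16 = [F_{211^16}:F_211] dividing [F_{211^38}:F_211] = 38, contradiction.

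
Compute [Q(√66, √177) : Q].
[Q(√66, √177) : Q] = 4

[Q(√66):Q] = 2 (min poly x^2 - 66, irreducible since 66 is squarefree > 1). For the top step, suppose √177 ∈ Q(√66), say √177 = c + d√66 with c, d ∈ Q. Squaring: 177 = c^2 + 66d^2 + 2cd√66. Since √66 ∉ Q this forces 2cd = 0. If d = 0 then √177 = c ∈ Q, contradicting 177 squarefree > 1. If c = 0 then 177 = 66d^2, so 66·177 = (66d)^2 is a perfect square in Q — but 66·177 = 11682 is not a perfect square (since 66 and 177 are distinct squarefree integers). Contradiction. Hence √177 ∉ Q(√66), so x^2 - 177 stays irreducible over Q(√66) and [Q(√66, √177) : Q(√66)] = 2. By the tower law, [Q(√66, √177) : Q] = 2 · 2 = 4.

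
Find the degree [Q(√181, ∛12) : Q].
[Q(√181, ∛12) : Q] = 6

Let L = Q(√181, ∛12). Since Q(√181) ⊂ L and [Q(√181):Q] = 2, the tower law gives 2 | [L:Q]. Likewise Q(∛12) ⊂ L with [Q(∛12):Q] = 3 (because 12 is not a perfect cube), so 3 | [L:Q]. As gcd(2,3) = 1, [L:Q] is divisible by 6. Conversely L is generated over Q by √181 and ∛12, so [L:Q] ≤ 2·3 = 6. Therefore [Q(√181, ∛12) : Q] = 6.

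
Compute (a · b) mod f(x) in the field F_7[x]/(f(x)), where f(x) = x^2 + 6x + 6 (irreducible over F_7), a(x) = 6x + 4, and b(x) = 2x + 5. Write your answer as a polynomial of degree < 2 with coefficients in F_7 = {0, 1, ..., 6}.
a · b ≡ x + 4 (mod f(x))

Multiply in F_7[x]: a(x)·b(x) = (6x + 4)·(2x + 5) = 5x^2 + 3x + 6. This has degree ≥ 2, so divide by f(x) over F_7: 5x^2 + 3x + 6 = (5)·(x^2 + 6x + 6) + (x + 4). Hence a·b ≡ x + 4 (mod f). (F_7[x]/(f) is a field with 7^2 = 49 elements since f is irreducible of degree 2.)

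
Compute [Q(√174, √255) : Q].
[Q(√174, √255) : Q] = 4

[Q(√174):Q] = 2 (min poly x^2 - 174, irreducible since 174 is squarefree > 1). For the top step, suppose √255 ∈ Q(√174), say √255 = c + d√174 with c, d ∈ Q. Squaring: 255 = c^2 + 174d^2 + 2cd√174. Since √174 ∉ Q this forces 2cd = 0. If d = 0 then √255 = c ∈ Q, contradicting 255 squarefree > 1. If c = 0 then 255 = 174d^2, so 174·255 = (174d)^2 is a perfect square in Q — but 174·255 = 44370 is not a perfect square (since 174 and 255 are distinct squarefree integers). Contradiction. Hence √255 ∉ Q(√174), so x^2 - 255 stays irreducible over Q(√174) and [Q(√174, √255) : Q(√174)] = 2. By the tower law, [Q(√174, √255) : Q] = 2 · 2 = 4.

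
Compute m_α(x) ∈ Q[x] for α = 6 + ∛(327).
m_α(x) = x^3 - 18x^2 + 108x - 543

Set β = α - 6 = ∛(327), so β^3 = 327. Then (α - 6)^3 - 327 = 0, i.e. α is a root of g(x) = (x - 6)^3 - 327 = x^3 - 18x^2 + 108x - 543. Since g(x) = h(x - 6) where h(x) = x^3 - 327, and h is irreducible over Q (because 327 is not a perfect cube, so h has no rational root, and a monic cubic with no rational root is irreducible), g is also irreducible (irreducibility is preserved under the substitution x → x - 6). Hence m_α(x) = x^3 - 18x^2 + 108x - 543.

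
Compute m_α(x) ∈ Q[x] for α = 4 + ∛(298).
m_α(x) = x^3 - 12x^2 + 48x - 362

Set β = α - 4 = ∛(298), so β^3 = 298. Then (α - 4)^3 - 298 = 0, i.e. α is a root of g(x) = (x - 4)^3 - 298 = x^3 - 12x^2 + 48x - 362. Since g(x) = h(x - 4) where h(x) = x^3 - 298, and h is irreducible over Q (because 298 is not a perfect cube, so h has no rational root, and a monic cubic with no rational root is irreducible), g is also irreducible (irreducibility is preserved under the substitution x → x - 4). Hence m_α(x) = x^3 - 12x^2 + 48x - 362.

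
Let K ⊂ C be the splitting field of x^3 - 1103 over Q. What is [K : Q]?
[K : Q] = 6

The roots of x^3 - 1103 are ∛1103, ω∛1103, ω^2∛1103 where ω = e^(2πi/3) is a primitive cube root of unity, so K = Q(∛1103, ω). Now [Q(∛1103):Q] = 3 (since 1103 is not a perfect cube, x^3 - 1103 is irreducible) and [Q(ω):Q] = 2. Both 2 and 3 divide [K:Q], and [K:Q] ≤ 3·2 = 6, so [K:Q] = 6. (Equivalently: Q(∛1103) ⊂ R but ω ∉ R, so [K : Q(∛1103)] = 2.)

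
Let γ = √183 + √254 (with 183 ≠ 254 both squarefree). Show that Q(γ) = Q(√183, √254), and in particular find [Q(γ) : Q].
[Q(γ) : Q] = 4 (equivalently, Q(γ) = Q(√183, √254))

Obviously Q(γ) ⊆ Q(√183, √254), and [Q(√183, √254):Q] = 4 (since 183, 254 are distinct squarefree integers > 1 with 46482 not a perfect square). To show equality we compute the minimal polynomial of γ. From γ = √183 + √254: γ^2 = 183 + 2√(46482) + 254 = 437 + 2√(46482), so γ^2 - 437 = 2√(46482); squaring, (γ^2 - 437)^2 = 4·46482, i.e. γ^4 - 874γ^2 + 190969 - 185928 = 0, i.e. γ^4 - 874γ^2 + 5041 = 0. So γ is a root of x^4 - 874x^2 + 5041. This polynomial is irreducible over Q: it has no rational root (each ±√183 ± √254 is irrational), and any factorization into two quadratics over Q would force √(46482) ∈ Q (pairing opposite roots) or √183, √254 ∈ Q (other pairings), all impossible. Hence [Q(γ):Q] = 4 = [Q(√183, √254):Q], so Q(γ) = Q(√183, √254).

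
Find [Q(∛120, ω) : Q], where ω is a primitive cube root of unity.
[Q(∛120, ω) : Q] = 6

[Q(∛120):Q] = 3 (min poly x^3 - 120, irreducible since 120 is not a perfect cube). [Q(ω):Q] = 2 (min poly x^2 + x + 1). Since Q(∛120) ⊂ R and ω ∉ R, we have ω ∉ Q(∛120), so x^2 + x + 1 remains irreducible over Q(∛120) and [Q(∛120, ω) : Q(∛120)] = 2. By the tower law, [Q(∛120, ω) : Q] = 3 · 2 = 6. (In fact Q(∛120, ω) is the splitting field of x^3 - 120 over Q.)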